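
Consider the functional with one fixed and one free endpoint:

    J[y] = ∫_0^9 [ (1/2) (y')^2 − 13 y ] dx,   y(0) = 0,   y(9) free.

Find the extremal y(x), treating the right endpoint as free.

The Lagrangian L = (1/2) (y')^2 − 13 y gives
    ∂L/∂y = −13,   ∂L/∂y' = y'.
Euler-Lagrange: d/dx(y') − (−13) = 0, i.e. y'' + 13 = 0, so
    y(x) = −(13/2) x^2 + C1 x + C2.
Fixed left endpoint y(0) = 0 ⇒ C2 = 0.
The right endpoint x = 9 is free, so the natural (transversality) condition is ∂L/∂y' |_{x=9} = 0, i.e. y'(9) = 0.
Compute y'(x) = −13 x + C1, so y'(9) = −117 + C1 = 0 ⇒ C1 = 117.
Therefore the extremal is
    y(x) = −(13/2) x^2 + 117 x.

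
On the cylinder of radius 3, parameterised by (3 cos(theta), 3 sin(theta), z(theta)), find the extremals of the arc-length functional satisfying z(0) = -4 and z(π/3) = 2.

Parameterise the cylinder of radius R = 3 as
    r(θ) = (3 cos θ, 3 sin θ, z(θ)).
The arc-length element is
    ds = sqrt(9 + (dz/dθ)^2) dθ,
so the Lagrangian is L = sqrt(9 + z'^2).
L depends on z' only, not on z or θ, so ∂L/∂z = 0 and
    ∂L/∂z' = z' / sqrt(9 + z'^2).
The Euler-Lagrange equation gives
    d/dθ( z' / sqrt(9 + z'^2) ) = 0,
so z' is constant. Integrating once:
    z(θ) = a θ + b,
a helix on the cylinder (a straight line when the cylinder is unrolled). The constants a, b are determined by the endpoint conditions.
With endpoint conditions z(0) = -4 and z(π/3) = 2: from z(0) = b we get b = -4, and a·π/3 + -4 = 2 gives a = 18/π, so
    z(θ) = (18/π) θ − 4.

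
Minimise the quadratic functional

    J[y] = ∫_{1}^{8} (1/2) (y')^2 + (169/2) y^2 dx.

The Lagrangian is L = (1/2) (y')^2 + (169/2) y^2.
Compute ∂L/∂y = 169y, ∂L/∂y' = y'.
The Euler-Lagrange equation d/dx(∂L/∂y') − ∂L/∂y = 0 reduces to
    y'' − 169 y = 0.
Its general solution is
    y(x) = A e^(13x) + B e^(−13x),
with A, B fixed by the endpoint conditions.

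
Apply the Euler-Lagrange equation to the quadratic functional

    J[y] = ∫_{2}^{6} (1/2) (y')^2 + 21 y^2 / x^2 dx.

The Lagrangian is L = (1/2) (y')^2 + 21 y^2 / x^2.
Compute ∂L/∂y = 42y/x^2, ∂L/∂y' = y'.
The Euler-Lagrange equation d/dx(∂L/∂y') − ∂L/∂y = 0 reduces to
    y'' − 42/x^2 · y = 0  (x > 0).
Its general solution is
    y(x) = A x^7 + B x^(-6),
with A, B fixed by the endpoint conditions.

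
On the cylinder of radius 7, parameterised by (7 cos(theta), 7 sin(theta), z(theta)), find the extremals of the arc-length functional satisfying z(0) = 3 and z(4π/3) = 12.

Parameterise the cylinder of radius R = 7 as
    r(θ) = (7 cos θ, 7 sin θ, z(θ)).
The arc-length element is
    ds = sqrt(49 + (dz/dθ)^2) dθ,
so the Lagrangian is L = sqrt(49 + z'^2).
L depends on z' only, not on z or θ, so ∂L/∂z = 0 and
    ∂L/∂z' = z' / sqrt(49 + z'^2).
The Euler-Lagrange equation gives
    d/dθ( z' / sqrt(49 + z'^2) ) = 0,
so z' is constant. Integrating once:
    z(θ) = a θ + b,
a helix on the cylinder (a straight line when the cylinder is unrolled). The constants a, b are determined by the endpoint conditions.
With endpoint conditions z(0) = 3 and z(4π/3) = 12: from z(0) = b we get b = 3, and a·4π/3 + 3 = 12 gives a = 27/(4π), so
    z(θ) = (27/(4π)) θ + 3.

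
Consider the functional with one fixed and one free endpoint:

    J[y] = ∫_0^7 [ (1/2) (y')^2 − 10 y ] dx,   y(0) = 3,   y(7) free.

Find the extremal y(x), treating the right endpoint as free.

The Lagrangian L = (1/2) (y')^2 − 10 y gives
    ∂L/∂y = −10,   ∂L/∂y' = y'.
Euler-Lagrange: d/dx(y') − (−10) = 0, i.e. y'' + 10 = 0, so
    y(x) = −(10/2) x^2 + C1 x + C2.
Fixed left endpoint y(0) = 3 ⇒ C2 = 3.
The right endpoint x = 7 is free, so the natural (transversality) condition is ∂L/∂y' |_{x=7} = 0, i.e. y'(7) = 0.
Compute y'(x) = −10 x + C1, so y'(7) = −70 + C1 = 0 ⇒ C1 = 70.
Therefore the extremal is
    y(x) = −5 x^2 + 70 x + 3.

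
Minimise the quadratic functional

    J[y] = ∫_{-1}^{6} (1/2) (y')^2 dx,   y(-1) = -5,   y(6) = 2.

The Lagrangian is L = (1/2) (y')^2.
Compute ∂L/∂y = 0, ∂L/∂y' = y'.
The Euler-Lagrange equation d/dx(∂L/∂y') − ∂L/∂y = 0 reduces to
    y'' = 0.
Its general solution is
    y(x) = A x + B,
with A, B fixed by the endpoint conditions.
Applying the endpoint conditions y(-1) = -5 and y(6) = 2: solve A·-1 + B = -5 and A·6 + B = 2. Subtracting gives A(6 − -1) = 2 − -5, so A = 1, and B = -5 − A·-1 = -4. Therefore
    y(x) = x - 4.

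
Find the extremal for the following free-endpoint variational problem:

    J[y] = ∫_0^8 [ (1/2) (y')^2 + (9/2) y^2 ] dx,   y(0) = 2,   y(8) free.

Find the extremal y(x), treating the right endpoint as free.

The Lagrangian L = (1/2) (y')^2 + (9/2) y^2 gives
    ∂L/∂y = 9 y,   ∂L/∂y' = y'.
Euler-Lagrange: y'' − 9 y = 0.
With k = 3, the general solution is
    y(x) = A cosh(3 x) + B sinh(3 x).
Fixed left endpoint y(0) = 2 ⇒ A = 2.
The right endpoint x = 8 is free, so the natural (transversality) condition is ∂L/∂y' |_{x=8} = 0, i.e. y'(8) = 0.
Compute y'(x) = A k sinh(k x) + B k cosh(k x), so
    y'(8) = A k sinh(k·8) + B k cosh(k·8) = 0
    ⇒ B = −A tanh(k·8) = − 2 tanh(3·8).
Therefore the extremal is
    y(x) = 2 cosh(3 x) − 2 tanh(3·8) sinh(3 x).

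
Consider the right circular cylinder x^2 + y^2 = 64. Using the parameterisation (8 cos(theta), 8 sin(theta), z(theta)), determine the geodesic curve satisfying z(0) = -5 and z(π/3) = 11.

Parameterise the cylinder of radius R = 8 as
    r(θ) = (8 cos θ, 8 sin θ, z(θ)).
The arc-length element is
    ds = sqrt(64 + (dz/dθ)^2) dθ,
so the Lagrangian is L = sqrt(64 + z'^2).
L depends on z' only, not on z or θ, so ∂L/∂z = 0 and
    ∂L/∂z' = z' / sqrt(64 + z'^2).
The Euler-Lagrange equation gives
    d/dθ( z' / sqrt(64 + z'^2) ) = 0,
so z' is constant. Integrating once:
    z(θ) = a θ + b,
a helix on the cylinder (a straight line when the cylinder is unrolled). The constants a, b are determined by the endpoint conditions.
With endpoint conditions z(0) = -5 and z(π/3) = 11: from z(0) = b we get b = -5, and a·π/3 + -5 = 11 gives a = 48/π, so
    z(θ) = (48/π) θ − 5.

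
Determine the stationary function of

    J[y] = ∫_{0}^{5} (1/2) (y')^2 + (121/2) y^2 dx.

The Lagrangian is L = (1/2) (y')^2 + (121/2) y^2.
Compute ∂L/∂y = 121y, ∂L/∂y' = y'.
The Euler-Lagrange equation d/dx(∂L/∂y') − ∂L/∂y = 0 reduces to
    y'' − 121 y = 0.
Its general solution is
    y(x) = A e^(11x) + B e^(−11x),
with A, B fixed by the endpoint conditions.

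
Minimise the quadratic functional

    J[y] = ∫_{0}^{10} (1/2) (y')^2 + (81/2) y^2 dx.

The Lagrangian is L = (1/2) (y')^2 + (81/2) y^2.
Compute ∂L/∂y = 81y, ∂L/∂y' = y'.
The Euler-Lagrange equation d/dx(∂L/∂y') − ∂L/∂y = 0 reduces to
    y'' − 81 y = 0.
Its general solution is
    y(x) = A e^(9x) + B e^(−9x),
with A, B fixed by the endpoint conditions.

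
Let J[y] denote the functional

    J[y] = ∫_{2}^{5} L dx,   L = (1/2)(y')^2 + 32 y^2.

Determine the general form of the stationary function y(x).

The Lagrangian is L = (1/2)(y')^2 + 32 y^2.
∂L/∂y = 64y.
∂L/∂y' = y'.
The Euler-Lagrange equation d/dx(∂L/∂y') − ∂L/∂y = 0 becomes:
    y'' - 64 y = 0
General solution: y(x) = A e^(8x) + B e^(-8x), where A and B are arbitrary constants fixed by the endpoint conditions.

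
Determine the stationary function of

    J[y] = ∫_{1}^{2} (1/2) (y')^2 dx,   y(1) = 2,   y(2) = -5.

The Lagrangian is L = (1/2) (y')^2.
Compute ∂L/∂y = 0, ∂L/∂y' = y'.
The Euler-Lagrange equation d/dx(∂L/∂y') − ∂L/∂y = 0 reduces to
    y'' = 0.
Its general solution is
    y(x) = A x + B,
with A, B fixed by the endpoint conditions.
Applying the endpoint conditions y(1) = 2 and y(2) = -5: solve A·1 + B = 2 and A·2 + B = -5. Subtracting gives A(2 − 1) = -5 − 2, so A = -7, and B = 2 − A·1 = 9. Therefore
    y(x) = -7 x + 9.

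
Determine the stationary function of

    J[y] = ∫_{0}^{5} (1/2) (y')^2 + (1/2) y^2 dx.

The Lagrangian is L = (1/2) (y')^2 + (1/2) y^2.
Compute ∂L/∂y = y, ∂L/∂y' = y'.
The Euler-Lagrange equation d/dx(∂L/∂y') − ∂L/∂y = 0 reduces to
    y'' − y = 0.
Its general solution is
    y(x) = A e^x + B e^(−x),
with A, B fixed by the endpoint conditions.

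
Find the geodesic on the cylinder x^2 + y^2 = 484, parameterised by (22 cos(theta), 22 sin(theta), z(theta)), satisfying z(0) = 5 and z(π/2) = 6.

Parameterise the cylinder of radius R = 22 as
    r(θ) = (22 cos θ, 22 sin θ, z(θ)).
The arc-length element is
    ds = sqrt(484 + (dz/dθ)^2) dθ,
so the Lagrangian is L = sqrt(484 + z'^2).
L depends on z' only, not on z or θ, so ∂L/∂z = 0 and
    ∂L/∂z' = z' / sqrt(484 + z'^2).
The Euler-Lagrange equation gives
    d/dθ( z' / sqrt(484 + z'^2) ) = 0,
so z' is constant. Integrating once:
    z(θ) = a θ + b,
a helix on the cylinder (a straight line when the cylinder is unrolled). The constants a, b are determined by the endpoint conditions.
With endpoint conditions z(0) = 5 and z(π/2) = 6: from z(0) = b we get b = 5, and a·π/2 + 5 = 6 gives a = 2/π, so
    z(θ) = (2/π) θ + 5.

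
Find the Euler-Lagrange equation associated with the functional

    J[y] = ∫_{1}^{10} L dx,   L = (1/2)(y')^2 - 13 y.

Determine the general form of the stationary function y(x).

The Lagrangian is L = (1/2)(y')^2 - 13 y.
∂L/∂y = -13.
∂L/∂y' = y'.
The Euler-Lagrange equation d/dx(∂L/∂y') − ∂L/∂y = 0 becomes:
    y'' + 13 = 0
General solution: y(x) = -(13/2) x^2 + A x + B, where A and B are arbitrary constants fixed by the endpoint conditions.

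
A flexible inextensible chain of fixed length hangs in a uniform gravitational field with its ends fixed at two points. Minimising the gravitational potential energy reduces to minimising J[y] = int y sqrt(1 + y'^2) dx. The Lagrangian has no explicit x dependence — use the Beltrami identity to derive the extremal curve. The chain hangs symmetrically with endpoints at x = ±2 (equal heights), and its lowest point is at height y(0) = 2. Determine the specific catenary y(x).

The Lagrangian L(y, y') = y sqrt(1 + y'^2) has no explicit x dependence, so the Beltrami identity applies:
    L − y' ∂L/∂y' = C.
Compute ∂L/∂y' = y · y' / sqrt(1 + y'^2). Then
    L − y' ∂L/∂y'
    = y sqrt(1 + y'^2) − y · y'^2 / sqrt(1 + y'^2)
    = y (1 + y'^2 − y'^2) / sqrt(1 + y'^2)
    = y / sqrt(1 + y'^2) = C.
Squaring gives y^2 = C^2 (1 + y'^2), i.e.
    y'^2 = y^2 / C^2 − 1.
Separating variables,
    dy / sqrt(y^2 − C^2) = dx / C,
and integrating gives arccosh(y / C) = (x − a)/C, so
    y(x) = C cosh((x − a)/C),
the catenary. The constants C and a are fixed by the two endpoint conditions (and, for the hanging-chain problem, the length constraint selects C).
Now fit the given data. The endpoints x = ±2 are symmetric at equal height, so the catenary is even about its minimum: a = 0 and y(x) = C cosh(x/C). The lowest point is y(0) = C cosh(0) = C, and we are told y(0) = 2, so C = 2. Therefore
    y(x) = 2 cosh(x/2),
and at the endpoints
    y(±2) = 2 cosh(2/2).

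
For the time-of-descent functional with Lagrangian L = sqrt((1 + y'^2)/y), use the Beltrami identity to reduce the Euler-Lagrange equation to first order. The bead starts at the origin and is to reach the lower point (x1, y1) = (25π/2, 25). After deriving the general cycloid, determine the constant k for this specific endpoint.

The Lagrangian L = sqrt((1 + y'^2) / y) has no explicit x dependence, so the Beltrami identity applies:
    L − y' ∂L/∂y' = C.
Compute ∂L/∂y' = y' / sqrt(y (1 + y'^2)).
Substitute:
    sqrt((1 + y'^2)/y) − y'·y' / sqrt(y (1 + y'^2))
    = (1 + y'^2) / sqrt(y (1 + y'^2)) − y'^2 / sqrt(y (1 + y'^2))
    = 1 / sqrt(y (1 + y'^2)) = C.
Squaring and rearranging gives the first integral
    y (1 + y'^2) = 1/C^2 =: k   (constant).
Solving this first-order ODE by the substitution
    y = (k/2)(1 − cos θ)
yields the cycloid parameterisation
    x(θ) = (k/2)(θ − sin θ),   y(θ) = (k/2)(1 − cos θ).
The constant k is fixed by the endpoint condition.
Now fit the given lower endpoint (x1, y1) = (25π/2, 25). At the bottom of the first arch (θ = π), the parametric equations give
    y(π) = (k/2)(1 − cos π) = k,
    x(π) = (k/2)(π − sin π) = kπ/2.
Matching y(π) = 25 gives k = 25, consistent with x(π) = 25π/2. Therefore the specific cycloid is
    x(θ) = (25/2)(θ − sin θ),   y(θ) = (25/2)(1 − cos θ).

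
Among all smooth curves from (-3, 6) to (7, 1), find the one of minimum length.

Arc-length functional: J[y] = ∫ sqrt(1 + (y')^2) dx.
Lagrangian L = sqrt(1 + (y')^2) has no explicit y dependence, so ∂L/∂y = 0 and the Euler-Lagrange equation gives
    d/dx( y' / sqrt(1 + (y')^2) ) = 0  ⇒  y' / sqrt(1 + (y')^2) = const.
Hence y' is constant, so y(x) is affine.
Fitting the endpoints (-3, 6) and (7, 1):
    slope m = (1 − 6) / (7 − (-3)) = -1/2,
    intercept c = 6 − m·(-3) = 9/2.
Extremal: y(x) = (-1/2) x + 9/2.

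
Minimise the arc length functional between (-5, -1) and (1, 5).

Arc-length functional: J[y] = ∫ sqrt(1 + (y')^2) dx.
Lagrangian L = sqrt(1 + (y')^2) has no explicit y dependence, so ∂L/∂y = 0 and the Euler-Lagrange equation gives
    d/dx( y' / sqrt(1 + (y')^2) ) = 0  ⇒  y' / sqrt(1 + (y')^2) = const.
Hence y' is constant, so y(x) is affine.
Fitting the endpoints (-5, -1) and (1, 5):
    slope m = (5 − (-1)) / (1 − (-5)) = 1,
    intercept c = (-1) − m·(-5) = 4.
Extremal: y(x) = x + 4.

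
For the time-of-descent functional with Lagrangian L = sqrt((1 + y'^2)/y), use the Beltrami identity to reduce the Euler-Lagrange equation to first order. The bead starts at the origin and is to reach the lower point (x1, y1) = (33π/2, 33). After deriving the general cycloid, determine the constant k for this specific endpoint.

The Lagrangian L = sqrt((1 + y'^2) / y) has no explicit x dependence, so the Beltrami identity applies:
    L − y' ∂L/∂y' = C.
Compute ∂L/∂y' = y' / sqrt(y (1 + y'^2)).
Substitute:
    sqrt((1 + y'^2)/y) − y'·y' / sqrt(y (1 + y'^2))
    = (1 + y'^2) / sqrt(y (1 + y'^2)) − y'^2 / sqrt(y (1 + y'^2))
    = 1 / sqrt(y (1 + y'^2)) = C.
Squaring and rearranging gives the first integral
    y (1 + y'^2) = 1/C^2 =: k   (constant).
Solving this first-order ODE by the substitution
    y = (k/2)(1 − cos θ)
yields the cycloid parameterisation
    x(θ) = (k/2)(θ − sin θ),   y(θ) = (k/2)(1 − cos θ).
The constant k is fixed by the endpoint condition.
Now fit the given lower endpoint (x1, y1) = (33π/2, 33). At the bottom of the first arch (θ = π), the parametric equations give
    y(π) = (k/2)(1 − cos π) = k,
    x(π) = (k/2)(π − sin π) = kπ/2.
Matching y(π) = 33 gives k = 33, consistent with x(π) = 33π/2. Therefore the specific cycloid is
    x(θ) = (33/2)(θ − sin θ),   y(θ) = (33/2)(1 − cos θ).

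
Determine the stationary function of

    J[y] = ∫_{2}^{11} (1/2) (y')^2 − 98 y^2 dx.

The Lagrangian is L = (1/2) (y')^2 − 98 y^2.
Compute ∂L/∂y = -196y, ∂L/∂y' = y'.
The Euler-Lagrange equation d/dx(∂L/∂y') − ∂L/∂y = 0 reduces to
    y'' + 196 y = 0.
Its general solution is
    y(x) = A sin(14x) + B cos(14x),
with A, B fixed by the endpoint conditions.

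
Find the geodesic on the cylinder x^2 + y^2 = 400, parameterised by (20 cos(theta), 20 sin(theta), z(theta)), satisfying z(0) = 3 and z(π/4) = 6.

Parameterise the cylinder of radius R = 20 as
    r(θ) = (20 cos θ, 20 sin θ, z(θ)).
The arc-length element is
    ds = sqrt(400 + (dz/dθ)^2) dθ,
so the Lagrangian is L = sqrt(400 + z'^2).
L depends on z' only, not on z or θ, so ∂L/∂z = 0 and
    ∂L/∂z' = z' / sqrt(400 + z'^2).
The Euler-Lagrange equation gives
    d/dθ( z' / sqrt(400 + z'^2) ) = 0,
so z' is constant. Integrating once:
    z(θ) = a θ + b,
a helix on the cylinder (a straight line when the cylinder is unrolled). The constants a, b are determined by the endpoint conditions.
With endpoint conditions z(0) = 3 and z(π/4) = 6: from z(0) = b we get b = 3, and a·π/4 + 3 = 6 gives a = 12/π, so
    z(θ) = (12/π) θ + 3.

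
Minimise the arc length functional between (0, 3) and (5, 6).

Arc-length functional: J[y] = ∫ sqrt(1 + (y')^2) dx.
Lagrangian L = sqrt(1 + (y')^2) has no explicit y dependence, so ∂L/∂y = 0 and the Euler-Lagrange equation gives
    d/dx( y' / sqrt(1 + (y')^2) ) = 0  ⇒  y' / sqrt(1 + (y')^2) = const.
Hence y' is constant, so y(x) is affine.
Fitting the endpoints (0, 3) and (5, 6):
    slope m = (6 − 3) / (5 − 0) = 3/5,
    intercept c = 3 − m·0 = 3.
Extremal: y(x) = (3/5) x + 3.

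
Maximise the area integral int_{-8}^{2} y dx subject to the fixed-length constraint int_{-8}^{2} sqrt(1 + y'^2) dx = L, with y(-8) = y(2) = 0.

Set up the augmented Lagrangian using a multiplier λ for the length constraint:
    F(y, y') = y − λ sqrt(1 + y'^2).
F has no explicit x dependence, so the Beltrami identity yields a first integral
    F − y' ∂F/∂y' = C.
Compute ∂F/∂y' = −λ y' / sqrt(1 + y'^2). Then
    y − λ sqrt(1 + y'^2) + λ y'^2 / sqrt(1 + y'^2) = C
    ⇒  y − λ / sqrt(1 + y'^2) = C.
Solving for y' and integrating gives
    (x − a)^2 + (y − b)^2 = λ^2,
a circular arc of radius λ. The constants a, b are determined by the endpoint conditions y(-8) = y(2) = 0, and λ is fixed implicitly by the length constraint
    ∫_{-8}^{2} sqrt(1 + y'^2) dx = L.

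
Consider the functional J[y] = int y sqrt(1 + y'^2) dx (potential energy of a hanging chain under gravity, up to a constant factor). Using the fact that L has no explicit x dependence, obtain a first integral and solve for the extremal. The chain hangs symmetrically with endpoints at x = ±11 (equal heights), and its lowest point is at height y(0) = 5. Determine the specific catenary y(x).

The Lagrangian L(y, y') = y sqrt(1 + y'^2) has no explicit x dependence, so the Beltrami identity applies:
    L − y' ∂L/∂y' = C.
Compute ∂L/∂y' = y · y' / sqrt(1 + y'^2). Then
    L − y' ∂L/∂y'
    = y sqrt(1 + y'^2) − y · y'^2 / sqrt(1 + y'^2)
    = y (1 + y'^2 − y'^2) / sqrt(1 + y'^2)
    = y / sqrt(1 + y'^2) = C.
Squaring gives y^2 = C^2 (1 + y'^2), i.e.
    y'^2 = y^2 / C^2 − 1.
Separating variables,
    dy / sqrt(y^2 − C^2) = dx / C,
and integrating gives arccosh(y / C) = (x − a)/C, so
    y(x) = C cosh((x − a)/C),
the catenary. The constants C and a are fixed by the two endpoint conditions (and, for the hanging-chain problem, the length constraint selects C).
Now fit the given data. The endpoints x = ±11 are symmetric at equal height, so the catenary is even about its minimum: a = 0 and y(x) = C cosh(x/C). The lowest point is y(0) = C cosh(0) = C, and we are told y(0) = 5, so C = 5. Therefore
    y(x) = 5 cosh(x/5),
and at the endpoints
    y(±11) = 5 cosh(11/5).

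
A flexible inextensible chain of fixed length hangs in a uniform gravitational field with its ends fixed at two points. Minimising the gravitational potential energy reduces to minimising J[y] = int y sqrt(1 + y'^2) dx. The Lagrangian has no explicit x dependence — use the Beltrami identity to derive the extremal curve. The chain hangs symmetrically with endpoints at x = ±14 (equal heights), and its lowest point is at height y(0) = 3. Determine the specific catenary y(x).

The Lagrangian L(y, y') = y sqrt(1 + y'^2) has no explicit x dependence, so the Beltrami identity applies:
    L − y' ∂L/∂y' = C.
Compute ∂L/∂y' = y · y' / sqrt(1 + y'^2). Then
    L − y' ∂L/∂y'
    = y sqrt(1 + y'^2) − y · y'^2 / sqrt(1 + y'^2)
    = y (1 + y'^2 − y'^2) / sqrt(1 + y'^2)
    = y / sqrt(1 + y'^2) = C.
Squaring gives y^2 = C^2 (1 + y'^2), i.e.
    y'^2 = y^2 / C^2 − 1.
Separating variables,
    dy / sqrt(y^2 − C^2) = dx / C,
and integrating gives arccosh(y / C) = (x − a)/C, so
    y(x) = C cosh((x − a)/C),
the catenary. The constants C and a are fixed by the two endpoint conditions (and, for the hanging-chain problem, the length constraint selects C).
Now fit the given data. The endpoints x = ±14 are symmetric at equal height, so the catenary is even about its minimum: a = 0 and y(x) = C cosh(x/C). The lowest point is y(0) = C cosh(0) = C, and we are told y(0) = 3, so C = 3. Therefore
    y(x) = 3 cosh(x/3),
and at the endpoints
    y(±14) = 3 cosh(14/3).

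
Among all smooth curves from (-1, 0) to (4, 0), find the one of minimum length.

Arc-length functional: J[y] = ∫ sqrt(1 + (y')^2) dx.
Lagrangian L = sqrt(1 + (y')^2) has no explicit y dependence, so ∂L/∂y = 0 and the Euler-Lagrange equation gives
    d/dx( y' / sqrt(1 + (y')^2) ) = 0  ⇒  y' / sqrt(1 + (y')^2) = const.
Hence y' is constant, so y(x) is affine.
Fitting the endpoints (-1, 0) and (4, 0):
    slope m = (0 − 0) / (4 − (-1)) = 0,
    intercept c = 0 − m·(-1) = 0.
Extremal: y(x) = 0.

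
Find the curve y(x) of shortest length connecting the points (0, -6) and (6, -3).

Arc-length functional: J[y] = ∫ sqrt(1 + (y')^2) dx.
Lagrangian L = sqrt(1 + (y')^2) has no explicit y dependence, so ∂L/∂y = 0 and the Euler-Lagrange equation gives
    d/dx( y' / sqrt(1 + (y')^2) ) = 0  ⇒  y' / sqrt(1 + (y')^2) = const.
Hence y' is constant, so y(x) is affine.
Fitting the endpoints (0, -6) and (6, -3):
    slope m = ((-3) − (-6)) / (6 − 0) = 1/2,
    intercept c = (-6) − m·0 = -6.
Extremal: y(x) = (1/2) x - 6.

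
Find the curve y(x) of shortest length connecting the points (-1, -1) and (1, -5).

Arc-length functional: J[y] = ∫ sqrt(1 + (y')^2) dx.
Lagrangian L = sqrt(1 + (y')^2) has no explicit y dependence, so ∂L/∂y = 0 and the Euler-Lagrange equation gives
    d/dx( y' / sqrt(1 + (y')^2) ) = 0  ⇒  y' / sqrt(1 + (y')^2) = const.
Hence y' is constant, so y(x) is affine.
Fitting the endpoints (-1, -1) and (1, -5):
    slope m = ((-5) − (-1)) / (1 − (-1)) = -2,
    intercept c = (-1) − m·(-1) = -3.
Extremal: y(x) = -2 x - 3.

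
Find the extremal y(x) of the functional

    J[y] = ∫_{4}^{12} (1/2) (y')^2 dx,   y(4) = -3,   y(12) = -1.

The Lagrangian is L = (1/2) (y')^2.
Compute ∂L/∂y = 0, ∂L/∂y' = y'.
The Euler-Lagrange equation d/dx(∂L/∂y') − ∂L/∂y = 0 reduces to
    y'' = 0.
Its general solution is
    y(x) = A x + B,
with A, B fixed by the endpoint conditions.
Applying the endpoint conditions y(4) = -3 and y(12) = -1: solve A·4 + B = -3 and A·12 + B = -1. Subtracting gives A(12 − 4) = -1 − -3, so A = 1/4, and B = -3 − A·4 = -4. Therefore
    y(x) = (1/4) x - 4.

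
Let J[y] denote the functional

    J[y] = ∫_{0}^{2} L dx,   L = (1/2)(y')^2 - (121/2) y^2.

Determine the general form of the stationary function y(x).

The Lagrangian is L = (1/2)(y')^2 - (121/2) y^2.
∂L/∂y = -121y.
∂L/∂y' = y'.
The Euler-Lagrange equation d/dx(∂L/∂y') − ∂L/∂y = 0 becomes:
    y'' + 121 y = 0
General solution: y(x) = A sin(11x) + B cos(11x), where A and B are arbitrary constants fixed by the endpoint conditions.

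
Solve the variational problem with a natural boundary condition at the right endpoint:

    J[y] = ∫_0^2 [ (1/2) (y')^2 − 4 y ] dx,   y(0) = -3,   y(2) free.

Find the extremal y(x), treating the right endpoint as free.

The Lagrangian L = (1/2) (y')^2 − 4 y gives
    ∂L/∂y = −4,   ∂L/∂y' = y'.
Euler-Lagrange: d/dx(y') − (−4) = 0, i.e. y'' + 4 = 0, so
    y(x) = −(4/2) x^2 + C1 x + C2.
Fixed left endpoint y(0) = -3 ⇒ C2 = -3.
The right endpoint x = 2 is free, so the natural (transversality) condition is ∂L/∂y' |_{x=2} = 0, i.e. y'(2) = 0.
Compute y'(x) = −4 x + C1, so y'(2) = −8 + C1 = 0 ⇒ C1 = 8.
Therefore the extremal is
    y(x) = −2 x^2 + 8 x − 3.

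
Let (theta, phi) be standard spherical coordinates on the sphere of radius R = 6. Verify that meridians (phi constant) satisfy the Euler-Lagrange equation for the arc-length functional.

On the sphere of radius R = 6 with spherical coordinates (θ, φ), the induced metric is
    ds^2 = 36(dθ^2 + sin^2(θ) dφ^2).
Using θ as the parameter, the arc-length functional becomes
    J[φ] = ∫ 6 sqrt(1 + sin^2(θ) (dφ/dθ)^2) dθ.
So L = 6 sqrt(1 + sin^2(θ) φ'^2). Compute
    ∂L/∂φ = 0  (L has no explicit φ dependence),
    ∂L/∂φ' = 6 sin^2(θ) φ' / sqrt(1 + sin^2(θ) φ'^2).
For the candidate φ(θ) = c (constant), φ' = 0, so ∂L/∂φ' evaluated along the candidate vanishes, and ∂L/∂φ is identically zero. Hence
    d/dθ(∂L/∂φ') − ∂L/∂φ = 0
is satisfied. Therefore meridians φ = const are extremals of arc length — they are geodesics on the sphere.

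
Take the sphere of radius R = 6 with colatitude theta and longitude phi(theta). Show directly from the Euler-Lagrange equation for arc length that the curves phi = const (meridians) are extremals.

On the sphere of radius R = 6 with spherical coordinates (θ, φ), the induced metric is
    ds^2 = 36(dθ^2 + sin^2(θ) dφ^2).
Using θ as the parameter, the arc-length functional becomes
    J[φ] = ∫ 6 sqrt(1 + sin^2(θ) (dφ/dθ)^2) dθ.
So L = 6 sqrt(1 + sin^2(θ) φ'^2). Compute
    ∂L/∂φ = 0  (L has no explicit φ dependence),
    ∂L/∂φ' = 6 sin^2(θ) φ' / sqrt(1 + sin^2(θ) φ'^2).
For the candidate φ(θ) = c (constant), φ' = 0, so ∂L/∂φ' evaluated along the candidate vanishes, and ∂L/∂φ is identically zero. Hence
    d/dθ(∂L/∂φ') − ∂L/∂φ = 0
is satisfied. Therefore meridians φ = const are extremals of arc length — they are geodesics on the sphere.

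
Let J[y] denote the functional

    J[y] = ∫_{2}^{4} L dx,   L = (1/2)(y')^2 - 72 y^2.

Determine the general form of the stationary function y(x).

The Lagrangian is L = (1/2)(y')^2 - 72 y^2.
∂L/∂y = -144y.
∂L/∂y' = y'.
The Euler-Lagrange equation d/dx(∂L/∂y') − ∂L/∂y = 0 becomes:
    y'' + 144 y = 0
General solution: y(x) = A sin(12x) + B cos(12x), where A and B are arbitrary constants fixed by the endpoint conditions.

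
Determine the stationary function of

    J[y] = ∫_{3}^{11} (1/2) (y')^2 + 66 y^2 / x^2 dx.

The Lagrangian is L = (1/2) (y')^2 + 66 y^2 / x^2.
Compute ∂L/∂y = 132y/x^2, ∂L/∂y' = y'.
The Euler-Lagrange equation d/dx(∂L/∂y') − ∂L/∂y = 0 reduces to
    y'' − 132/x^2 · y = 0  (x > 0).
Its general solution is
    y(x) = A x^12 + B x^(-11),
with A, B fixed by the endpoint conditions.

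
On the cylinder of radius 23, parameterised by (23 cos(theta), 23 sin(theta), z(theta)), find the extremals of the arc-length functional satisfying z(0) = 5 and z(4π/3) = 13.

Parameterise the cylinder of radius R = 23 as
    r(θ) = (23 cos θ, 23 sin θ, z(θ)).
The arc-length element is
    ds = sqrt(529 + (dz/dθ)^2) dθ,
so the Lagrangian is L = sqrt(529 + z'^2).
L depends on z' only, not on z or θ, so ∂L/∂z = 0 and
    ∂L/∂z' = z' / sqrt(529 + z'^2).
The Euler-Lagrange equation gives
    d/dθ( z' / sqrt(529 + z'^2) ) = 0,
so z' is constant. Integrating once:
    z(θ) = a θ + b,
a helix on the cylinder (a straight line when the cylinder is unrolled). The constants a, b are determined by the endpoint conditions.
With endpoint conditions z(0) = 5 and z(4π/3) = 13: from z(0) = b we get b = 5, and a·4π/3 + 5 = 13 gives a = 6/π, so
    z(θ) = (6/π) θ + 5.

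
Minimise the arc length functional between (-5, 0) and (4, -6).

Arc-length functional: J[y] = ∫ sqrt(1 + (y')^2) dx.
Lagrangian L = sqrt(1 + (y')^2) has no explicit y dependence, so ∂L/∂y = 0 and the Euler-Lagrange equation gives
    d/dx( y' / sqrt(1 + (y')^2) ) = 0  ⇒  y' / sqrt(1 + (y')^2) = const.
Hence y' is constant, so y(x) is affine.
Fitting the endpoints (-5, 0) and (4, -6):
    slope m = ((-6) − 0) / (4 − (-5)) = -2/3,
    intercept c = 0 − m·(-5) = -10/3.
Extremal: y(x) = (-2/3) x - 10/3.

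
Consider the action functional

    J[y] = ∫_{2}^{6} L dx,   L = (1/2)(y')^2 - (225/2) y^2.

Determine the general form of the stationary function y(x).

The Lagrangian is L = (1/2)(y')^2 - (225/2) y^2.
∂L/∂y = -225y.
∂L/∂y' = y'.
The Euler-Lagrange equation d/dx(∂L/∂y') − ∂L/∂y = 0 becomes:
    y'' + 225 y = 0
General solution: y(x) = A sin(15x) + B cos(15x), where A and B are arbitrary constants fixed by the endpoint conditions.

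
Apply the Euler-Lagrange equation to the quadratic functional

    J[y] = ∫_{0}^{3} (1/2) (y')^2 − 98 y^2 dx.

The Lagrangian is L = (1/2) (y')^2 − 98 y^2.
Compute ∂L/∂y = -196y, ∂L/∂y' = y'.
The Euler-Lagrange equation d/dx(∂L/∂y') − ∂L/∂y = 0 reduces to
    y'' + 196 y = 0.
Its general solution is
    y(x) = A sin(14x) + B cos(14x),
with A, B fixed by the endpoint conditions.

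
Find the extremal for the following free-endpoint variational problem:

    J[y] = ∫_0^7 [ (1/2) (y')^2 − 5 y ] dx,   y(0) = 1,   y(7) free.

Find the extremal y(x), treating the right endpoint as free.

The Lagrangian L = (1/2) (y')^2 − 5 y gives
    ∂L/∂y = −5,   ∂L/∂y' = y'.
Euler-Lagrange: d/dx(y') − (−5) = 0, i.e. y'' + 5 = 0, so
    y(x) = −(5/2) x^2 + C1 x + C2.
Fixed left endpoint y(0) = 1 ⇒ C2 = 1.
The right endpoint x = 7 is free, so the natural (transversality) condition is ∂L/∂y' |_{x=7} = 0, i.e. y'(7) = 0.
Compute y'(x) = −5 x + C1, so y'(7) = −35 + C1 = 0 ⇒ C1 = 35.
Therefore the extremal is
    y(x) = −(5/2) x^2 + 35 x + 1.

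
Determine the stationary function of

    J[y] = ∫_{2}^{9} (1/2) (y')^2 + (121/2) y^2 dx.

The Lagrangian is L = (1/2) (y')^2 + (121/2) y^2.
Compute ∂L/∂y = 121y, ∂L/∂y' = y'.
The Euler-Lagrange equation d/dx(∂L/∂y') − ∂L/∂y = 0 reduces to
    y'' − 121 y = 0.
Its general solution is
    y(x) = A e^(11x) + B e^(−11x),
with A, B fixed by the endpoint conditions.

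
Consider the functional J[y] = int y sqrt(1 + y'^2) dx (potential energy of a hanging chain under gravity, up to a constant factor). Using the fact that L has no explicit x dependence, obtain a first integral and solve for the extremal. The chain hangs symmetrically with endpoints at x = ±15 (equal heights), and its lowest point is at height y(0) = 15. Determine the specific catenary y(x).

The Lagrangian L(y, y') = y sqrt(1 + y'^2) has no explicit x dependence, so the Beltrami identity applies:
    L − y' ∂L/∂y' = C.
Compute ∂L/∂y' = y · y' / sqrt(1 + y'^2). Then
    L − y' ∂L/∂y'
    = y sqrt(1 + y'^2) − y · y'^2 / sqrt(1 + y'^2)
    = y (1 + y'^2 − y'^2) / sqrt(1 + y'^2)
    = y / sqrt(1 + y'^2) = C.
Squaring gives y^2 = C^2 (1 + y'^2), i.e.
    y'^2 = y^2 / C^2 − 1.
Separating variables,
    dy / sqrt(y^2 − C^2) = dx / C,
and integrating gives arccosh(y / C) = (x − a)/C, so
    y(x) = C cosh((x − a)/C),
the catenary. The constants C and a are fixed by the two endpoint conditions (and, for the hanging-chain problem, the length constraint selects C).
Now fit the given data. The endpoints x = ±15 are symmetric at equal height, so the catenary is even about its minimum: a = 0 and y(x) = C cosh(x/C). The lowest point is y(0) = C cosh(0) = C, and we are told y(0) = 15, so C = 15. Therefore
    y(x) = 15 cosh(x/15),
and at the endpoints
    y(±15) = 15 cosh(15/15).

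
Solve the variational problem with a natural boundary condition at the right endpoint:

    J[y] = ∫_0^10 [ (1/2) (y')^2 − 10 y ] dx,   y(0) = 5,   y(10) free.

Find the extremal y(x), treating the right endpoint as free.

The Lagrangian L = (1/2) (y')^2 − 10 y gives
    ∂L/∂y = −10,   ∂L/∂y' = y'.
Euler-Lagrange: d/dx(y') − (−10) = 0, i.e. y'' + 10 = 0, so
    y(x) = −(10/2) x^2 + C1 x + C2.
Fixed left endpoint y(0) = 5 ⇒ C2 = 5.
The right endpoint x = 10 is free, so the natural (transversality) condition is ∂L/∂y' |_{x=10} = 0, i.e. y'(10) = 0.
Compute y'(x) = −10 x + C1, so y'(10) = −100 + C1 = 0 ⇒ C1 = 100.
Therefore the extremal is
    y(x) = −5 x^2 + 100 x + 5.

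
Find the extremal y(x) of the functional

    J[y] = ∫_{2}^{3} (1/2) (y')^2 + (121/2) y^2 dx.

The Lagrangian is L = (1/2) (y')^2 + (121/2) y^2.
Compute ∂L/∂y = 121y, ∂L/∂y' = y'.
The Euler-Lagrange equation d/dx(∂L/∂y') − ∂L/∂y = 0 reduces to
    y'' − 121 y = 0.
Its general solution is
    y(x) = A e^(11x) + B e^(−11x),
with A, B fixed by the endpoint conditions.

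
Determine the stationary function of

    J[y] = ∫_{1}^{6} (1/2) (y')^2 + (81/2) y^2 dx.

The Lagrangian is L = (1/2) (y')^2 + (81/2) y^2.
Compute ∂L/∂y = 81y, ∂L/∂y' = y'.
The Euler-Lagrange equation d/dx(∂L/∂y') − ∂L/∂y = 0 reduces to
    y'' − 81 y = 0.
Its general solution is
    y(x) = A e^(9x) + B e^(−9x),
with A, B fixed by the endpoint conditions.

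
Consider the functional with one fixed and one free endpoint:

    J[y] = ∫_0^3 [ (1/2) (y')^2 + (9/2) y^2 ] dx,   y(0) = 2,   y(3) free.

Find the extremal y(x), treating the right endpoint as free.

The Lagrangian L = (1/2) (y')^2 + (9/2) y^2 gives
    ∂L/∂y = 9 y,   ∂L/∂y' = y'.
Euler-Lagrange: y'' − 9 y = 0.
With k = 3, the general solution is
    y(x) = A cosh(3 x) + B sinh(3 x).
Fixed left endpoint y(0) = 2 ⇒ A = 2.
The right endpoint x = 3 is free, so the natural (transversality) condition is ∂L/∂y' |_{x=3} = 0, i.e. y'(3) = 0.
Compute y'(x) = A k sinh(k x) + B k cosh(k x), so
    y'(3) = A k sinh(k·3) + B k cosh(k·3) = 0
    ⇒ B = −A tanh(k·3) = − 2 tanh(3·3).
Therefore the extremal is
    y(x) = 2 cosh(3 x) − 2 tanh(3·3) sinh(3 x).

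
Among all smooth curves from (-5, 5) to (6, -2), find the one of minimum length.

Arc-length functional: J[y] = ∫ sqrt(1 + (y')^2) dx.
Lagrangian L = sqrt(1 + (y')^2) has no explicit y dependence, so ∂L/∂y = 0 and the Euler-Lagrange equation gives
    d/dx( y' / sqrt(1 + (y')^2) ) = 0  ⇒  y' / sqrt(1 + (y')^2) = const.
Hence y' is constant, so y(x) is affine.
Fitting the endpoints (-5, 5) and (6, -2):
    slope m = ((-2) − 5) / (6 − (-5)) = -7/11,
    intercept c = 5 − m·(-5) = 20/11.
Extremal: y(x) = (-7/11) x + 20/11.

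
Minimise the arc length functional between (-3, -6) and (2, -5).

Arc-length functional: J[y] = ∫ sqrt(1 + (y')^2) dx.
Lagrangian L = sqrt(1 + (y')^2) has no explicit y dependence, so ∂L/∂y = 0 and the Euler-Lagrange equation gives
    d/dx( y' / sqrt(1 + (y')^2) ) = 0  ⇒  y' / sqrt(1 + (y')^2) = const.
Hence y' is constant, so y(x) is affine.
Fitting the endpoints (-3, -6) and (2, -5):
    slope m = ((-5) − (-6)) / (2 − (-3)) = 1/5,
    intercept c = (-6) − m·(-3) = -27/5.
Extremal: y(x) = (1/5) x - 27/5.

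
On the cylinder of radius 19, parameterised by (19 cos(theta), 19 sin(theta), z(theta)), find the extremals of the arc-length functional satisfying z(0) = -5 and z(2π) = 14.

Parameterise the cylinder of radius R = 19 as
    r(θ) = (19 cos θ, 19 sin θ, z(θ)).
The arc-length element is
    ds = sqrt(361 + (dz/dθ)^2) dθ,
so the Lagrangian is L = sqrt(361 + z'^2).
L depends on z' only, not on z or θ, so ∂L/∂z = 0 and
    ∂L/∂z' = z' / sqrt(361 + z'^2).
The Euler-Lagrange equation gives
    d/dθ( z' / sqrt(361 + z'^2) ) = 0,
so z' is constant. Integrating once:
    z(θ) = a θ + b,
a helix on the cylinder (a straight line when the cylinder is unrolled). The constants a, b are determined by the endpoint conditions.
With endpoint conditions z(0) = -5 and z(2π) = 14: from z(0) = b we get b = -5, and a·2π + -5 = 14 gives a = 19/(2π), so
    z(θ) = (19/(2π)) θ − 5.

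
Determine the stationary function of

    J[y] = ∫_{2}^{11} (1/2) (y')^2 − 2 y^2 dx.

The Lagrangian is L = (1/2) (y')^2 − 2 y^2.
Compute ∂L/∂y = -4y, ∂L/∂y' = y'.
The Euler-Lagrange equation d/dx(∂L/∂y') − ∂L/∂y = 0 reduces to
    y'' + 4 y = 0.
Its general solution is
    y(x) = A sin(2x) + B cos(2x),
with A, B fixed by the endpoint conditions.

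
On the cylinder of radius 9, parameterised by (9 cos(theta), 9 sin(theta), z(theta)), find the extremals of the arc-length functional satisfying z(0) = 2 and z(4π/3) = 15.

Parameterise the cylinder of radius R = 9 as
    r(θ) = (9 cos θ, 9 sin θ, z(θ)).
The arc-length element is
    ds = sqrt(81 + (dz/dθ)^2) dθ,
so the Lagrangian is L = sqrt(81 + z'^2).
L depends on z' only, not on z or θ, so ∂L/∂z = 0 and
    ∂L/∂z' = z' / sqrt(81 + z'^2).
The Euler-Lagrange equation gives
    d/dθ( z' / sqrt(81 + z'^2) ) = 0,
so z' is constant. Integrating once:
    z(θ) = a θ + b,
a helix on the cylinder (a straight line when the cylinder is unrolled). The constants a, b are determined by the endpoint conditions.
With endpoint conditions z(0) = 2 and z(4π/3) = 15: from z(0) = b we get b = 2, and a·4π/3 + 2 = 15 gives a = 39/(4π), so
    z(θ) = (39/(4π)) θ + 2.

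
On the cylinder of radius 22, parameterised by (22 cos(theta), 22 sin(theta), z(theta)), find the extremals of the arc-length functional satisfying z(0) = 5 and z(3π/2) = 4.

Parameterise the cylinder of radius R = 22 as
    r(θ) = (22 cos θ, 22 sin θ, z(θ)).
The arc-length element is
    ds = sqrt(484 + (dz/dθ)^2) dθ,
so the Lagrangian is L = sqrt(484 + z'^2).
L depends on z' only, not on z or θ, so ∂L/∂z = 0 and
    ∂L/∂z' = z' / sqrt(484 + z'^2).
The Euler-Lagrange equation gives
    d/dθ( z' / sqrt(484 + z'^2) ) = 0,
so z' is constant. Integrating once:
    z(θ) = a θ + b,
a helix on the cylinder (a straight line when the cylinder is unrolled). The constants a, b are determined by the endpoint conditions.
With endpoint conditions z(0) = 5 and z(3π/2) = 4: from z(0) = b we get b = 5, and a·3π/2 + 5 = 4 gives a = -2/(3π), so
    z(θ) = (-2/(3π)) θ + 5.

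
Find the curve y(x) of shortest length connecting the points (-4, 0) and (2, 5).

Arc-length functional: J[y] = ∫ sqrt(1 + (y')^2) dx.
Lagrangian L = sqrt(1 + (y')^2) has no explicit y dependence, so ∂L/∂y = 0 and the Euler-Lagrange equation gives
    d/dx( y' / sqrt(1 + (y')^2) ) = 0  ⇒  y' / sqrt(1 + (y')^2) = const.
Hence y' is constant, so y(x) is affine.
Fitting the endpoints (-4, 0) and (2, 5):
    slope m = (5 − 0) / (2 − (-4)) = 5/6,
    intercept c = 0 − m·(-4) = 10/3.
Extremal: y(x) = (5/6) x + 10/3.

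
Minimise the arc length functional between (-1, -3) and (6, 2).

Arc-length functional: J[y] = ∫ sqrt(1 + (y')^2) dx.
Lagrangian L = sqrt(1 + (y')^2) has no explicit y dependence, so ∂L/∂y = 0 and the Euler-Lagrange equation gives
    d/dx( y' / sqrt(1 + (y')^2) ) = 0  ⇒  y' / sqrt(1 + (y')^2) = const.
Hence y' is constant, so y(x) is affine.
Fitting the endpoints (-1, -3) and (6, 2):
    slope m = (2 − (-3)) / (6 − (-1)) = 5/7,
    intercept c = (-3) − m·(-1) = -16/7.
Extremal: y(x) = (5/7) x - 16/7.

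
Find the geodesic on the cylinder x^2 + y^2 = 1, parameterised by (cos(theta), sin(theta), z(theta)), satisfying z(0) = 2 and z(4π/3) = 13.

Parameterise the cylinder of radius R = 1 as
    r(θ) = (cos θ, sin θ, z(θ)).
The arc-length element is
    ds = sqrt(1 + (dz/dθ)^2) dθ,
so the Lagrangian is L = sqrt(1 + z'^2).
L depends on z' only, not on z or θ, so ∂L/∂z = 0 and
    ∂L/∂z' = z' / sqrt(1 + z'^2).
The Euler-Lagrange equation gives
    d/dθ( z' / sqrt(1 + z'^2) ) = 0,
so z' is constant. Integrating once:
    z(θ) = a θ + b,
a helix on the cylinder (a straight line when the cylinder is unrolled). The constants a, b are determined by the endpoint conditions.
With endpoint conditions z(0) = 2 and z(4π/3) = 13: from z(0) = b we get b = 2, and a·4π/3 + 2 = 13 gives a = 33/(4π), so
    z(θ) = (33/(4π)) θ + 2.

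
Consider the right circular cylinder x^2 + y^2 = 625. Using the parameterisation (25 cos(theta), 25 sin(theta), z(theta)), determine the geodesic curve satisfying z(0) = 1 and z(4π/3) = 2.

Parameterise the cylinder of radius R = 25 as
    r(θ) = (25 cos θ, 25 sin θ, z(θ)).
The arc-length element is
    ds = sqrt(625 + (dz/dθ)^2) dθ,
so the Lagrangian is L = sqrt(625 + z'^2).
L depends on z' only, not on z or θ, so ∂L/∂z = 0 and
    ∂L/∂z' = z' / sqrt(625 + z'^2).
The Euler-Lagrange equation gives
    d/dθ( z' / sqrt(625 + z'^2) ) = 0,
so z' is constant. Integrating once:
    z(θ) = a θ + b,
a helix on the cylinder (a straight line when the cylinder is unrolled). The constants a, b are determined by the endpoint conditions.
With endpoint conditions z(0) = 1 and z(4π/3) = 2: from z(0) = b we get b = 1, and a·4π/3 + 1 = 2 gives a = 3/(4π), so
    z(θ) = (3/(4π)) θ + 1.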